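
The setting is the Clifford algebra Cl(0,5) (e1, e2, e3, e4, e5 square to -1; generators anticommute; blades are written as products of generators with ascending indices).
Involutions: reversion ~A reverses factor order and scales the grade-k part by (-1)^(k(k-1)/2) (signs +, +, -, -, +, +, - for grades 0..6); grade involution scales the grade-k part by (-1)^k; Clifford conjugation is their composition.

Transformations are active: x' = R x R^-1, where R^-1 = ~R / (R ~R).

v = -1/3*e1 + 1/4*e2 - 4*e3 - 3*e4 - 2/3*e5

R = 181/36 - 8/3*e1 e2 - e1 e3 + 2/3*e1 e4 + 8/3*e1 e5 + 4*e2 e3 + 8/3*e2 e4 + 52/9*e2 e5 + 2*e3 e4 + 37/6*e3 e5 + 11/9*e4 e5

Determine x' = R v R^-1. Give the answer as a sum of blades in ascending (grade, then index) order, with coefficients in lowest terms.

~R = 181/36 + 8/3*e1 e2 + e1 e3 - 2/3*e1 e4 - 8/3*e1 e5 - 4*e2 e3 - 8/3*e2 e4 - 52/9*e2 e5 - 2*e3 e4 - 37/6*e3 e5 - 11/9*e4 e5, and R ~R = 60895/432, so R^-1 = ~R / (60895/432).
R v = -133/108*e1 + 12959/432*e2 - 26/3*e3 - 2357/108*e4 - 1681/54*e5 + 115/12*e1 e2 e3 + 125/18*e1 e2 e4 - 22/27*e1 e2 e5 + 5*e1 e3 e4 + 167/18*e1 e3 e5 + 193/27*e1 e4 e5 - 5/6*e2 e3 e4 + 1583/72*e2 e3 e5 + 571/36*e2 e4 e5 + 221/18*e3 e4 e5
Answer: 3967/1923*e1 + 96137/23076*e2 + 2044/1923*e3 - 9131/5769*e4 + 3514/5769*e5


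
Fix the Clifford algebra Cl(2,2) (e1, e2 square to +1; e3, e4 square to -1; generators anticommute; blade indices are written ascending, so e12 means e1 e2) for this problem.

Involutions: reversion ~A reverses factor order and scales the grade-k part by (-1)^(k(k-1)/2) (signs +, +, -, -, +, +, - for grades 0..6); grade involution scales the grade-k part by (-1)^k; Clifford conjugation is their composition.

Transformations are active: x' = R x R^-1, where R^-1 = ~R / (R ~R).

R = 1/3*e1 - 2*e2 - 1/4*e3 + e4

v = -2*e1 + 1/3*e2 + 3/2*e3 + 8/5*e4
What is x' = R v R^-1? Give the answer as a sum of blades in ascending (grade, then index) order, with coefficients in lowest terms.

~R = 1/3*e1 - 2*e2 - 1/4*e3 + e4, and R ~R = 439/144, so R^-1 = ~R / (439/144).
R v = -307/120 - 35/9*e12 + 38/15*e14 - 35/12*e23 - 53/15*e24 - 19/10*e34
Answer: 3162/2195*e1 + 19909/6585*e2 - 4743/4390*e3 - 7196/2195*e4


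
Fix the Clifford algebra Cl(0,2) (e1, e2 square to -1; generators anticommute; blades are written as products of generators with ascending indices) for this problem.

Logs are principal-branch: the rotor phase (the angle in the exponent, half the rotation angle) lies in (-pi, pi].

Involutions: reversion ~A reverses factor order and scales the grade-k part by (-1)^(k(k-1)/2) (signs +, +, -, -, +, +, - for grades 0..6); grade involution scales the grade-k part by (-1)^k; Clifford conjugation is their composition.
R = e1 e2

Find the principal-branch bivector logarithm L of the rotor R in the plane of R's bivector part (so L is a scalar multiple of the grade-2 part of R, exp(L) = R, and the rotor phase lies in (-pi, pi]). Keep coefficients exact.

The scalar part of R is 0, and that scalar determines the rotor phase on the principal branch; recovering the unit plane as bivector-part over sine of the phase gives L = phase * plane.
Concretely: cos(phase) = 0 gives phase = ±pi/2, and since phase/sin(phase) is even the sign is immaterial: L = (phase/sin(phase)) * <R>_2 = (pi/2) * <R>_2.
Answer: pi/2*e1 e2


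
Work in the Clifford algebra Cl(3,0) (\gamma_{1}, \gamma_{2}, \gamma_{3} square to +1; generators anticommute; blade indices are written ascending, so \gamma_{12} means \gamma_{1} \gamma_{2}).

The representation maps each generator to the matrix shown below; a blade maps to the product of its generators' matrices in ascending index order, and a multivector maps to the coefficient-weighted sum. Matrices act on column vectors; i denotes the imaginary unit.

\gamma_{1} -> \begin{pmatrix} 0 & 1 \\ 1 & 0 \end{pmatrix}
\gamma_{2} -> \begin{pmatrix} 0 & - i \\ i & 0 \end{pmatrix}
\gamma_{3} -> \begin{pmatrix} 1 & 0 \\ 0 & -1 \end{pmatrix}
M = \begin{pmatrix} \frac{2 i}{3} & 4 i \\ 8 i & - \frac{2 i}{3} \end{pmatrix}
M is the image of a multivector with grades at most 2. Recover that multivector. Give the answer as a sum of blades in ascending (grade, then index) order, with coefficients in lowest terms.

Method: 1, rho(\gamma_{1}), rho(\gamma_{2}), rho(\gamma_{3}) form a trace-orthogonal basis of the 2x2 complex matrices (tr(X Y) = 2 if X = Y, else 0), so M = m0*1 + m1*rho(\gamma_{1}) + m2*rho(\gamma_{2}) + m3*rho(\gamma_{3}) with m0 = tr(M)/2 = 0, m1 = tr(M rho(\gamma_{1}))/2 = 6 i, m2 = tr(M rho(\gamma_{2}))/2 = 2, m3 = tr(M rho(\gamma_{3}))/2 = \frac{2 i}{3}.
Multiplying table entries, the bivector images are rho(\gamma_{12}) = i*rho(\gamma_{3}), rho(\gamma_{13}) = -i*rho(\gamma_{2}), rho(\gamma_{23}) = i*rho(\gamma_{1}); with real blade coefficients the real parts of m0..m3 are the coefficients of 1, \gamma_{1}, \gamma_{2}, \gamma_{3} and the imaginary parts give the bivectors (\gamma_{23}: Im m1, \gamma_{13}: -Im m2, \gamma_{12}: Im m3).
Answer: 2 \gamma_{2} + \frac{2}{3} \gamma_{12} + 6 \gamma_{23}


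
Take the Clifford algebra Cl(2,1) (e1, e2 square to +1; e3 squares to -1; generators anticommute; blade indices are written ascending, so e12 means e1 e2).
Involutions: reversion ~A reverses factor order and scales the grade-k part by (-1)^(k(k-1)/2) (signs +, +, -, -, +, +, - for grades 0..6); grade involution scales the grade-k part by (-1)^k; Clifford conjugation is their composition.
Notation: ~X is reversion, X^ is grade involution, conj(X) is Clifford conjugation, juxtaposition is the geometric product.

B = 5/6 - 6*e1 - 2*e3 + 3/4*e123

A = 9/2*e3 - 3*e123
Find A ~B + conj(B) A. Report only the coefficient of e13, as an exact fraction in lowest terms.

first term: 45/4 + 15/4*e3 - 21/8*e12 + 27*e13 + 18*e23 - 5/2*e123
second term: -45/4 + 15/4*e3 + 21/8*e12 + 27*e13 - 18*e23 - 5/2*e123
Answer: 54


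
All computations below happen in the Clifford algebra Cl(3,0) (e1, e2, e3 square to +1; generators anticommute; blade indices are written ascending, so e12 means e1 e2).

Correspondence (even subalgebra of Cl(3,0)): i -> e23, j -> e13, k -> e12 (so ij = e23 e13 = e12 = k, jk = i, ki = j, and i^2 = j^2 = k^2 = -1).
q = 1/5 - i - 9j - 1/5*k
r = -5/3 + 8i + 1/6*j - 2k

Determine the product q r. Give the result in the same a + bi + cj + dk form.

In blades: q = 1/5 - 1/5*e12 - 9*e13 - e23, r = -5/3 - 2*e12 + 1/6*e13 + 8*e23.
Distribute q over r term by term (generator squares from the signature, products reordered to ascending indices): (1/5)*r = -1/3 - 2/5*e12 + 1/30*e13 + 8/5*e23; (-1/5*e12)*r = -2/5 + 1/3*e12 - 8/5*e13 + 1/30*e23; (-9*e13)*r = 3/2 + 72*e12 + 15*e13 + 18*e23; (-e23)*r = 8 - 1/6*e12 - 2*e13 + 5/3*e23.
Sum: 263/30 + 2153/30*e12 + 343/30*e13 + 213/10*e23; translating back through the correspondence:
Answer: 263/30 + 213/10*i + 343/30*j + 2153/30*k


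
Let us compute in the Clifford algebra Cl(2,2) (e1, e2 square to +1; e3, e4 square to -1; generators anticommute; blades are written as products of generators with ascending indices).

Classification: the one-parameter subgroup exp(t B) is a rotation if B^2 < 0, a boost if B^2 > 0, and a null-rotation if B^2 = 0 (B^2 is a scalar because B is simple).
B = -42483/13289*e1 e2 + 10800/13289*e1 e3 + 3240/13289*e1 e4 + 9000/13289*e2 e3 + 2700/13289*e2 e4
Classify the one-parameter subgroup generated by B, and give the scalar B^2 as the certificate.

B^2 term by term: the squares give (-42483/13289)^2*(e1 e2)^2 + (10800/13289)^2*(e1 e3)^2 + (3240/13289)^2*(e1 e4)^2 + (9000/13289)^2*(e2 e3)^2 + (2700/13289)^2*(e2 e4)^2 = 1804805289/176597521*(-1) + 116640000/176597521*(+1) + 10497600/176597521*(+1) + 81000000/176597521*(+1) + 7290000/176597521*(+1) = -9 (each basis 2-blade squares to minus the product of its generators' squares); cross terms between blades sharing an index anticommute and cancel; the commuting (index-disjoint) pairs give grade-4 terms 2*c*c'*(blade product), which cancel blade by blade — e1 e2 e3 e4: -58320000/176597521 + 58320000/176597521 = 0 — confirming B is simple. So B^2 = -9.
Answer: rotation, certificate B^2 = -9. No conjugation can change B^2 = -9; the sign gives the class.


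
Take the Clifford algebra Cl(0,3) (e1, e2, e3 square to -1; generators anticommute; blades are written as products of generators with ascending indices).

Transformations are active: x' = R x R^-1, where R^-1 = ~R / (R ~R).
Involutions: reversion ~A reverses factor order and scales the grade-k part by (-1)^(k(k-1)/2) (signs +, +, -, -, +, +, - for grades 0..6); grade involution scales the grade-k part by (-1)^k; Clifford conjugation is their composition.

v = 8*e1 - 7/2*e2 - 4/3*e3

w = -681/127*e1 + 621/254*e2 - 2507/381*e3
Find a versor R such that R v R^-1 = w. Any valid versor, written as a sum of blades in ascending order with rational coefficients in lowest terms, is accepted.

Reasoning: v^2 = w^2 = -2809/36 since conjugation preserves the quadratic form; R = v + w = 335/127*e1 - 134/127*e2 - 1005/127*e3 is then valid when invertible, keeping its own part and reversing (v - w)/2.
Answer: 335/127*e1 - 134/127*e2 - 1005/127*e3


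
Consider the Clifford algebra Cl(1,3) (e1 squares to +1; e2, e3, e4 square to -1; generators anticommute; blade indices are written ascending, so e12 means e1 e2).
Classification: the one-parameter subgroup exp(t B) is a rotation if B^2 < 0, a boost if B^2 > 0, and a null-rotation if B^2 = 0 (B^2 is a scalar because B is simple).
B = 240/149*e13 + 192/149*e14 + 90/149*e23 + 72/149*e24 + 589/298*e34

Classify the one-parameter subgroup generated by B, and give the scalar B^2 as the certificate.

B^2 term by term: the squares give (240/149)^2*(e13)^2 + (192/149)^2*(e14)^2 + (90/149)^2*(e23)^2 + (72/149)^2*(e24)^2 + (589/298)^2*(e34)^2 = 57600/22201*(+1) + 36864/22201*(+1) + 8100/22201*(-1) + 5184/22201*(-1) + 346921/88804*(-1) = -1/4 (each basis 2-blade squares to minus the product of its generators' squares); cross terms between blades sharing an index anticommute and cancel; the commuting (index-disjoint) pairs give grade-4 terms 2*c*c'*(blade product), which cancel blade by blade — e1234: -34560/22201 + 34560/22201 = 0 — confirming B is simple. So B^2 = -1/4.
Answer: rotation, certificate B^2 = -1/4. Key observation: B^2 = -1/4 is a conjugation invariant, so its sign decides the class regardless of the surface form of B.


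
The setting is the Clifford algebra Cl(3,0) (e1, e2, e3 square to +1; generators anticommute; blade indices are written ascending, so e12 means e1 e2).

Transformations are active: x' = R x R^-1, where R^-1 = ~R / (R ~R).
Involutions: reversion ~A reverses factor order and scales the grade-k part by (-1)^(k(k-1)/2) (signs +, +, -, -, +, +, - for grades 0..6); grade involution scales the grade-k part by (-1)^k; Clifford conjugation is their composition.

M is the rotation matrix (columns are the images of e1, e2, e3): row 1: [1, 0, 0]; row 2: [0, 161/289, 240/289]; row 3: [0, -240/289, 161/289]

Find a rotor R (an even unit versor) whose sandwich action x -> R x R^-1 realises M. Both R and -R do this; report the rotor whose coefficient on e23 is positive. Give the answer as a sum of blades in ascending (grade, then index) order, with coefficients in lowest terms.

Method: write R = a + b12*e12 + b13*e13 + b23*e23 with a^2 + b12^2 + b13^2 + b23^2 = 1 (so R^-1 = ~R). Expanding the columns R e_j ~R gives tr M = 4a^2 - 1 and, from the antisymmetric part, M21 - M12 = -4a*b12, M13 - M31 = 4a*b13, M32 - M23 = -4a*b23.
Here tr M = 611/289, so a^2 = (1 + tr M)/4 = 225/289 and a = ±15/17. Taking a = 15/17: M21 - M12 = 0, M13 - M31 = 0, M32 - M23 = -480/289, giving b12 = 0, b13 = 0, b23 = 8/17, i.e. R = 15/17 + 8/17*e23.
Its e23 coefficient is already positive.
Answer: 15/17 + 8/17*e23. Uniqueness: Spin(3) -> SO(3) maps R and -R to the same rotation of trace 611/289; fixing the sign of the e23 coefficient removes the ambiguity.


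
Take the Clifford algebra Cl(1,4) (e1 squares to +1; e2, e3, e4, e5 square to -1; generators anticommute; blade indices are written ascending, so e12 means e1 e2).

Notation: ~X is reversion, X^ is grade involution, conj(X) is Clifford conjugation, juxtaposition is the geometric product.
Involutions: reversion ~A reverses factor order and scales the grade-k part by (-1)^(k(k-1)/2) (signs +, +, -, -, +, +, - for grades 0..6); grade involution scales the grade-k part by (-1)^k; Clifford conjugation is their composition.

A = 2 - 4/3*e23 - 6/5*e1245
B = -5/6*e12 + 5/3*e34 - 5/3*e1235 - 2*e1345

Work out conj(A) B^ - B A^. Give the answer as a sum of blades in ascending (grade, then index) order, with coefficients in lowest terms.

first term: -5/3*e12 - 10/9*e13 + 20/9*e15 + 12/5*e23 - 20/9*e24 + 4/3*e34 + e45 - 16/3*e1235 + 8/3*e1245 - 4*e1345
second term: -5/3*e12 - 10/9*e13 - 20/9*e15 - 12/5*e23 - 20/9*e24 + 16/3*e34 + e45 - 4/3*e1235 + 8/3*e1245 - 4*e1345
Answer: 40/9*e15 + 24/5*e23 - 4*e34 - 4*e1235


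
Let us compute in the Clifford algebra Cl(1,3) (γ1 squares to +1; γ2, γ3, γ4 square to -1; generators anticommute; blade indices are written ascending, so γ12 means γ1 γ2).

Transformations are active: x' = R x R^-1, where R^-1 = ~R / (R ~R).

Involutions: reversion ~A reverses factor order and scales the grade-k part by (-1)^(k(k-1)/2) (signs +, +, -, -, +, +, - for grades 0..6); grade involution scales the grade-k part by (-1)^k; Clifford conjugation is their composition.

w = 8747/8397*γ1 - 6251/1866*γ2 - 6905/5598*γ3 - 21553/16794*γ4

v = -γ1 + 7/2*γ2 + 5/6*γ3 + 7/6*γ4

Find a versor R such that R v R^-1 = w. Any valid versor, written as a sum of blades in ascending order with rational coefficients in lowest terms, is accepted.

Equal squares first: v^2 = w^2 = -479/36. Then v + w = 350/8397*γ1 + 140/933*γ2 - 1120/2799*γ3 - 980/8397*γ4 is a versor taking v to w, provided it is invertible.
Answer: 350/8397*γ1 + 140/933*γ2 - 1120/2799*γ3 - 980/8397*γ4


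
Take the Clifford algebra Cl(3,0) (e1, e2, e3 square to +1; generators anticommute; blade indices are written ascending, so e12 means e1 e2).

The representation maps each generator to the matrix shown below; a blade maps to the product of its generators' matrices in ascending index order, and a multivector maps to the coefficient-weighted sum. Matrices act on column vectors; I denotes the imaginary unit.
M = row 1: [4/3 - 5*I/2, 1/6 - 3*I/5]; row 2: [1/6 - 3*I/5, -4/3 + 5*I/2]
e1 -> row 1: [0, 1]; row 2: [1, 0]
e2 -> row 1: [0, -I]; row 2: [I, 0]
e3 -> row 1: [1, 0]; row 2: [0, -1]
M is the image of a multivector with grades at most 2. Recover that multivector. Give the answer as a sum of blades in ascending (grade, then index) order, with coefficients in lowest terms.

Method: 1, rho(e1), rho(e2), rho(e3) form a trace-orthogonal basis of the 2x2 complex matrices (tr(X Y) = 2 if X = Y, else 0), so M = m0*1 + m1*rho(e1) + m2*rho(e2) + m3*rho(e3) with m0 = tr(M)/2 = 0, m1 = tr(M rho(e1))/2 = 1/6 - 3*I/5, m2 = tr(M rho(e2))/2 = 0, m3 = tr(M rho(e3))/2 = 4/3 - 5*I/2.
Multiplying table entries, the bivector images are rho(e12) = I*rho(e3), rho(e13) = -I*rho(e2), rho(e23) = I*rho(e1); with real blade coefficients the real parts of m0..m3 are the coefficients of 1, e1, e2, e3 and the imaginary parts give the bivectors (e23: Im m1, e13: -Im m2, e12: Im m3).
Answer: 1/6*e1 + 4/3*e3 - 5/2*e12 - 3/5*e23


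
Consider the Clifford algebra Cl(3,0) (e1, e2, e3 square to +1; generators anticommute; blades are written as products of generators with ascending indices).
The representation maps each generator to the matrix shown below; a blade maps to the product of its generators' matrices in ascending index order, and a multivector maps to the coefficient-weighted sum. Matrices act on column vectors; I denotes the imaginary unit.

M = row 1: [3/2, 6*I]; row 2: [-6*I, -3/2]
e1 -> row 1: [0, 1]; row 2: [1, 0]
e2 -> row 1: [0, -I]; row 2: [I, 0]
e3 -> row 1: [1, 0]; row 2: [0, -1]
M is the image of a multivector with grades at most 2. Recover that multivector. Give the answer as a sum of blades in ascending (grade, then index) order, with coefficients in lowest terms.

Method: 1, rho(e1), rho(e2), rho(e3) form a trace-orthogonal basis of the 2x2 complex matrices (tr(X Y) = 2 if X = Y, else 0), so M = m0*1 + m1*rho(e1) + m2*rho(e2) + m3*rho(e3) with m0 = tr(M)/2 = 0, m1 = tr(M rho(e1))/2 = 0, m2 = tr(M rho(e2))/2 = -6, m3 = tr(M rho(e3))/2 = 3/2.
Multiplying table entries, the bivector images are rho(e1 e2) = I*rho(e3), rho(e1 e3) = -I*rho(e2), rho(e2 e3) = I*rho(e1); with real blade coefficients the real parts of m0..m3 are the coefficients of 1, e1, e2, e3 and the imaginary parts give the bivectors (e2 e3: Im m1, e1 e3: -Im m2, e1 e2: Im m3).
Answer: -6*e2 + 3/2*e3


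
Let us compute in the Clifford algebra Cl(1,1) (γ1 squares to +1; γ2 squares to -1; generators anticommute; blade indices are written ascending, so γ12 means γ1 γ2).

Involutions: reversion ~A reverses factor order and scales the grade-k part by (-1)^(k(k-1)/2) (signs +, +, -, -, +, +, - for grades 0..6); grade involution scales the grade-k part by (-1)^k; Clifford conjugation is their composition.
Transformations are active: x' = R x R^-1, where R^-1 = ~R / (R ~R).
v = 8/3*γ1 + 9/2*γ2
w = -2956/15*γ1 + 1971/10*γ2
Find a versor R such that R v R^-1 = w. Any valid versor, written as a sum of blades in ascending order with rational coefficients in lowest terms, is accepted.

Since q(v) = q(w) = -473/36, the sum R = v + w = -972/5*γ1 + 1008/5*γ2 does the job whenever invertible.
Answer: -972/5*γ1 + 1008/5*γ2


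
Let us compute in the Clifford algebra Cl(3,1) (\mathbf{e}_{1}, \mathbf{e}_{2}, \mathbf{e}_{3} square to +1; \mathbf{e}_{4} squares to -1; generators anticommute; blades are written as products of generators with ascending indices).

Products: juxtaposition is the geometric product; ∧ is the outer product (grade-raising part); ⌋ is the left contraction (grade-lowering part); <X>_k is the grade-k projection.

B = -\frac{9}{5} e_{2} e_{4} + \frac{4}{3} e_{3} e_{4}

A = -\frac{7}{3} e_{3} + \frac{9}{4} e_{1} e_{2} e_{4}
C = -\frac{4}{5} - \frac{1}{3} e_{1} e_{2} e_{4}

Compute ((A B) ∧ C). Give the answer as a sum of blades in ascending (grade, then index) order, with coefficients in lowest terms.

step 1: -\frac{81}{20} e_{1} - \frac{28}{9} e_{4} + 3 e_{1} e_{2} e_{3} - \frac{21}{5} e_{2} e_{3} e_{4}
step 2: \frac{81}{25} e_{1} + \frac{112}{45} e_{4} - \frac{12}{5} e_{1} e_{2} e_{3} + \frac{84}{25} e_{2} e_{3} e_{4}
Answer: \frac{81}{25} e_{1} + \frac{112}{45} e_{4} - \frac{12}{5} e_{1} e_{2} e_{3} + \frac{84}{25} e_{2} e_{3} e_{4}


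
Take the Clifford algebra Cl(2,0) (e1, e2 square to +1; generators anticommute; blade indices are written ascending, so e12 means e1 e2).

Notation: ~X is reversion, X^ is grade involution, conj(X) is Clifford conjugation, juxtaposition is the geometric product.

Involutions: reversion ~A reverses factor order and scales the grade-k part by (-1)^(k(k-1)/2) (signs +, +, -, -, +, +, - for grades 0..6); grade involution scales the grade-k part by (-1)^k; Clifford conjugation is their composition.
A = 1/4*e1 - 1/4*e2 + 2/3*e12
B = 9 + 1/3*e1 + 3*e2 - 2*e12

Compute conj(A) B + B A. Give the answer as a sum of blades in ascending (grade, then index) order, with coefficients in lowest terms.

first term: -2/3 - 15/4*e1 + 107/36*e2 - 41/6*e12
second term: 2/3 + 3/4*e1 - 55/36*e2 + 31/6*e12
Answer: -3*e1 + 13/9*e2 - 5/3*e12


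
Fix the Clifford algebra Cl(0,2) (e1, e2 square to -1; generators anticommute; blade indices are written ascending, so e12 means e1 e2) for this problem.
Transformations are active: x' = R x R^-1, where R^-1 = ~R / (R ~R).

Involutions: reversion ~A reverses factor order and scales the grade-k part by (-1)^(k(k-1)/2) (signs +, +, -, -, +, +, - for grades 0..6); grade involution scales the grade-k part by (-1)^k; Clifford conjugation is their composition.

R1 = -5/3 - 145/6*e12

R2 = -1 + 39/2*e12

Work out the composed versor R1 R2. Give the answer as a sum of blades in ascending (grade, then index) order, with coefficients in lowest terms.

Distribute over the terms of R1 (each basis-blade product reordered to ascending indices, repeated generators contracted through their squares):
(-5/3) R2 = 5/3 - 65/2*e12
(-145/6*e12) R2 = 1885/4 + 145/6*e12
Summing the partial products and collecting blades:
Answer: 5675/12 - 25/3*e12


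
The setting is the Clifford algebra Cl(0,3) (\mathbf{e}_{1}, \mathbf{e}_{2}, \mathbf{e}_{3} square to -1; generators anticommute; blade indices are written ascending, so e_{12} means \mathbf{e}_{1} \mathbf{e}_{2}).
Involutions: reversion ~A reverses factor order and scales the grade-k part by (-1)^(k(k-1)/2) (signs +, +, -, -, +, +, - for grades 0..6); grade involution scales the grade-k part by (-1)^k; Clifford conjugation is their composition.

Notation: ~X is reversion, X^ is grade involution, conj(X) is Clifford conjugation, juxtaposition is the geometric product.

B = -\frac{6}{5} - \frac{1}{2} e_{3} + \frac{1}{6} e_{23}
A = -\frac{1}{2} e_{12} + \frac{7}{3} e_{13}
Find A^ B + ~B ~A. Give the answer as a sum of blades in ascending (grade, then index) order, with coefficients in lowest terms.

first term: \frac{7}{6} e_{1} + \frac{89}{90} e_{12} - \frac{163}{60} e_{13} + \frac{1}{4} e_{123}
second term: \frac{7}{6} e_{1} - \frac{89}{90} e_{12} + \frac{163}{60} e_{13} - \frac{1}{4} e_{123}
Answer: \frac{7}{3} e_{1}


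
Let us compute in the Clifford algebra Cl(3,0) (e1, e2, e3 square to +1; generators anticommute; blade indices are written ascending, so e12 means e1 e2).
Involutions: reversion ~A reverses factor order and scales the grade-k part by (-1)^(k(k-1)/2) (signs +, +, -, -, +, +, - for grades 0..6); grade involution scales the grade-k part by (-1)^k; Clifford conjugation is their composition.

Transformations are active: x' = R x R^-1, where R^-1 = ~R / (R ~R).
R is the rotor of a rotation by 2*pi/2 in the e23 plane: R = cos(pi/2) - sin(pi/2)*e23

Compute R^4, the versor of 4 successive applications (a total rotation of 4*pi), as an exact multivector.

The rotor phase is half the rotation angle and phases add under composition, so 4 steps in the e23 plane accumulate phase 4*(pi/2) = 2*pi: R^4 = cos(2*pi) - sin(2*pi)*e23.
cos(2*pi) = 1 and sin(2*pi) = 0, so R^4 = 1. The total rotation 4*pi is 2 full turns, so every vector returns to itself, yet the rotor is +1, back on the identity sheet (an even number of 2*pi turns).
Answer: 1


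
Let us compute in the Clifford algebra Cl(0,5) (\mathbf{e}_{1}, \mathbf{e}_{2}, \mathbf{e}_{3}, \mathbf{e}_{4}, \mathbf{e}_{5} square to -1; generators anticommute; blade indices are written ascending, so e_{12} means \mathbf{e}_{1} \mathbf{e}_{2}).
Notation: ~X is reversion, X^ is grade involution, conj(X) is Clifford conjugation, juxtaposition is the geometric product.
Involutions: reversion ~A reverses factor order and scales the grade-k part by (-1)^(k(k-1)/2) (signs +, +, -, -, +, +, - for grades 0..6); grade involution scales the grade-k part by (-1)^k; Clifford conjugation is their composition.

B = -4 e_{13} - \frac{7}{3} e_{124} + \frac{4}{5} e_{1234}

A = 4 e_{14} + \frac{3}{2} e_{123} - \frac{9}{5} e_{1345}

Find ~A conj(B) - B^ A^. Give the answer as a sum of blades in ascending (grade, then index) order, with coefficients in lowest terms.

first term: \frac{10}{3} e_{2} - \frac{6}{5} e_{4} + \frac{16}{5} e_{23} - \frac{36}{25} e_{25} + \frac{25}{2} e_{34} + \frac{36}{5} e_{45} - \frac{21}{5} e_{235}
second term: \frac{46}{3} e_{2} + \frac{6}{5} e_{4} - \frac{16}{5} e_{23} + \frac{36}{25} e_{25} - \frac{39}{2} e_{34} - \frac{36}{5} e_{45} + \frac{21}{5} e_{235}
Answer: -12 e_{2} - \frac{12}{5} e_{4} + \frac{32}{5} e_{23} - \frac{72}{25} e_{25} + 32 e_{34} + \frac{72}{5} e_{45} - \frac{42}{5} e_{235}


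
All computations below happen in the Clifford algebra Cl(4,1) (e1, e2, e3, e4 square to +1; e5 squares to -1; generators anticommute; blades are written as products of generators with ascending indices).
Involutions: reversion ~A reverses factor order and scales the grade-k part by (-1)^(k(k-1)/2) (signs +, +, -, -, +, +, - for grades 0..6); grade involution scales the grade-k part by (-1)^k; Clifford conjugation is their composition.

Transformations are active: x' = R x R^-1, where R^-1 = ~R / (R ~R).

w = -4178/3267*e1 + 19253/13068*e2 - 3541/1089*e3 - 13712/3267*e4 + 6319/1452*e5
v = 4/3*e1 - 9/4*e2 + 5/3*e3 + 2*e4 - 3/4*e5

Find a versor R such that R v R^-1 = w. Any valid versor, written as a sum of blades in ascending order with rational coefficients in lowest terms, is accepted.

Take R = v + w = 178/3267*e1 - 5075/6534*e2 - 1726/1089*e3 - 7178/3267*e4 + 2615/726*e5. Because q(v) = q(w) = 235/18, conjugation by R sends v exactly to w.
Answer: 178/3267*e1 - 5075/6534*e2 - 1726/1089*e3 - 7178/3267*e4 + 2615/726*e5


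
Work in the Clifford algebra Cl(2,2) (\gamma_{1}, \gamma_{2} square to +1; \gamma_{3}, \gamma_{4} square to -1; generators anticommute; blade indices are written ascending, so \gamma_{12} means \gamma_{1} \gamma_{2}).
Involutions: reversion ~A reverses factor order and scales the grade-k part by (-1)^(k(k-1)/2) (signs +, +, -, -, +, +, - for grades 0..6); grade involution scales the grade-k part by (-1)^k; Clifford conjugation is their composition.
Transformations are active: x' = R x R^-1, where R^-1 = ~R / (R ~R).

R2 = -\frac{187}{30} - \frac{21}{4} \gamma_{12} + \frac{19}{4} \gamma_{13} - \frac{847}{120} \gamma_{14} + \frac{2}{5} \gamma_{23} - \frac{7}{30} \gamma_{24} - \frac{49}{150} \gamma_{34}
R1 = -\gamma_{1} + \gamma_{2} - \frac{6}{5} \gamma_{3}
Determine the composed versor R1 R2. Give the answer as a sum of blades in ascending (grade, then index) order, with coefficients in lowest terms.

Distribute over the terms of R1 (each basis-blade product reordered to ascending indices, repeated generators contracted through their squares):
(-\gamma_{1}) R2 = \frac{187}{30} \gamma_{1} + \frac{21}{4} \gamma_{2} - \frac{19}{4} \gamma_{3} + \frac{847}{120} \gamma_{4} - \frac{2}{5} \gamma_{123} + \frac{7}{30} \gamma_{124} + \frac{49}{150} \gamma_{134}
(\gamma_{2}) R2 = \frac{21}{4} \gamma_{1} - \frac{187}{30} \gamma_{2} + \frac{2}{5} \gamma_{3} - \frac{7}{30} \gamma_{4} - \frac{19}{4} \gamma_{123} + \frac{847}{120} \gamma_{124} - \frac{49}{150} \gamma_{234}
(-\frac{6}{5} \gamma_{3}) R2 = -\frac{57}{10} \gamma_{1} - \frac{12}{25} \gamma_{2} + \frac{187}{25} \gamma_{3} - \frac{49}{125} \gamma_{4} + \frac{63}{10} \gamma_{123} - \frac{847}{100} \gamma_{134} - \frac{7}{25} \gamma_{234}
Summing the partial products and collecting blades:
Answer: \frac{347}{60} \gamma_{1} - \frac{439}{300} \gamma_{2} + \frac{313}{100} \gamma_{3} + \frac{6433}{1000} \gamma_{4} + \frac{23}{20} \gamma_{123} + \frac{175}{24} \gamma_{124} - \frac{2443}{300} \gamma_{134} - \frac{91}{150} \gamma_{234}


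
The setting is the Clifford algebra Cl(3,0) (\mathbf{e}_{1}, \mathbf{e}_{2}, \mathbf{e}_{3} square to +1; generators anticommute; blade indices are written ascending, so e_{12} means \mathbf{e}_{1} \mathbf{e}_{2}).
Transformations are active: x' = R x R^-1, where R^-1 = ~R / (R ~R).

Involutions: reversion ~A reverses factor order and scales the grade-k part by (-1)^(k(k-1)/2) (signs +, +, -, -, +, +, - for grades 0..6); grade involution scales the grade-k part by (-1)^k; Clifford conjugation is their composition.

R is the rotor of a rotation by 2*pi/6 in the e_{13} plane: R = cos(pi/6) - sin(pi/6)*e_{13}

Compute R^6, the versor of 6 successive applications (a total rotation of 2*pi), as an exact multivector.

Because a rotor carries half the rotation angle, composing 6 copies of this e_{13}-plane rotor multiplies the phase: 6*(pi/6) = \pi, hence R^6 = cos(\pi) - sin(\pi)*e_{13}.
cos(\pi) = -1 and sin(\pi) = 0, so R^6 = -1. The total rotation 2*pi is 1 full turn, so every vector returns to itself, yet the rotor is -1, on the OTHER sheet of the double cover (an odd number of 2*pi turns).
Answer: -1


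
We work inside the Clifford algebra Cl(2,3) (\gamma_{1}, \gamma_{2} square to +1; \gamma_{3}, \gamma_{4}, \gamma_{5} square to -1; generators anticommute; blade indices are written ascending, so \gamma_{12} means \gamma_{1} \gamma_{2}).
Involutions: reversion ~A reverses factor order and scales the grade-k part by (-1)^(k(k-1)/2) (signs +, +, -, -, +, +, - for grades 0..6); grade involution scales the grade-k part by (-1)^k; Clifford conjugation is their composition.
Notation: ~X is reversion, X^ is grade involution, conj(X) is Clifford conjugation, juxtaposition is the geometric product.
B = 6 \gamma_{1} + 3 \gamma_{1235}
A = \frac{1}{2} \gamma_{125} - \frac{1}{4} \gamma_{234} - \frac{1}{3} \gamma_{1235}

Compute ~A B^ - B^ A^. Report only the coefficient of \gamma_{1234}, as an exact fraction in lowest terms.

first term: -1 + \frac{3}{2} \gamma_{3} + 3 \gamma_{25} - \frac{3}{4} \gamma_{145} - 2 \gamma_{235} + \frac{3}{2} \gamma_{1234}
second term: -1 - \frac{3}{2} \gamma_{3} + 3 \gamma_{25} - \frac{3}{4} \gamma_{145} + 2 \gamma_{235} - \frac{3}{2} \gamma_{1234}
Answer: 3


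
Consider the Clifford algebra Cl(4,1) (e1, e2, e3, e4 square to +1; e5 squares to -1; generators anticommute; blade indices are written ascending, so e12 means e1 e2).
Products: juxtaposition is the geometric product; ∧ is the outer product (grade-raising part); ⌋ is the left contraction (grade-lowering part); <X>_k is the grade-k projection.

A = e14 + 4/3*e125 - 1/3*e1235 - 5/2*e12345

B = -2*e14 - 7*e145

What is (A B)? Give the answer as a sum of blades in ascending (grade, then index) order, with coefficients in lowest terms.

step 1: 2 + 7*e5 + 35/2*e23 - 28/3*e24 - 7/3*e234 - 5*e235 + 8/3*e245 + 2/3*e2345
Answer: 2 + 7*e5 + 35/2*e23 - 28/3*e24 - 7/3*e234 - 5*e235 + 8/3*e245 + 2/3*e2345


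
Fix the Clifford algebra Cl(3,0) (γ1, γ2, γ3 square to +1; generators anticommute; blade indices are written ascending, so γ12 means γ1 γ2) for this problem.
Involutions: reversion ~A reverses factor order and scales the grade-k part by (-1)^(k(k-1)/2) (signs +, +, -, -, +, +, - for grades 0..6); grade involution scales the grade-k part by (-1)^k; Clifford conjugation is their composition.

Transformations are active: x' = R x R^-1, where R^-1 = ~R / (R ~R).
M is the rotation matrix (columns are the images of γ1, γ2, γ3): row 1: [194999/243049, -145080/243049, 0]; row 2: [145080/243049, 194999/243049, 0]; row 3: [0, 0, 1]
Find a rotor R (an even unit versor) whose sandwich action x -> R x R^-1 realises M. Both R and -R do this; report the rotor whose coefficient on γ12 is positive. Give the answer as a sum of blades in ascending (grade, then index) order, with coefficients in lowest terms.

Method: write R = a + b12*γ12 + b13*γ13 + b23*γ23 with a^2 + b12^2 + b13^2 + b23^2 = 1 (so R^-1 = ~R). Expanding the columns R e_j ~R gives tr M = 4a^2 - 1 and, from the antisymmetric part, M21 - M12 = -4a*b12, M13 - M31 = 4a*b13, M32 - M23 = -4a*b23.
Here tr M = 633047/243049, so a^2 = (1 + tr M)/4 = 219024/243049 and a = ±468/493. Taking a = 468/493: M21 - M12 = 290160/243049, M13 - M31 = 0, M32 - M23 = 0, giving b12 = -155/493, b13 = 0, b23 = 0, i.e. R = 468/493 - 155/493*γ12.
Its γ12 coefficient is negative, so report the other preimage -R.
Answer: -468/493 + 155/493*γ12. Sheet selection: the two-to-one cover makes ±R indistinguishable at the matrix level (trace 633047/243049), so uniqueness comes from the required sign on γ12.


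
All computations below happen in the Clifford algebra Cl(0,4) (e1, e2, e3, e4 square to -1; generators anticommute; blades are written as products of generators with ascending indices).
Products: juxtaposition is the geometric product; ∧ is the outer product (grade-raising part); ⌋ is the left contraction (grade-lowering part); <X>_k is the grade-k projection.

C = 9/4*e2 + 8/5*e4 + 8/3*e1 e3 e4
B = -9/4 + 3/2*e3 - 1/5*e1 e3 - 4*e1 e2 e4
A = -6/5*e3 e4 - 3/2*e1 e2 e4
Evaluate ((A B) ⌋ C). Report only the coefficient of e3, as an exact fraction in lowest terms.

step 1: 6 - 9/5*e4 + 6/25*e1 e4 + 27/10*e3 e4 - 24/5*e1 e2 e3 + 27/8*e1 e2 e4 + 3/10*e2 e3 e4 + 9/4*e1 e2 e3 e4
step 2: 72/25 - 36/5*e1 + 27/2*e2 + 16/25*e3 + 48/5*e4 + 24/5*e1 e3 + 16*e1 e3 e4
Answer: 16/25


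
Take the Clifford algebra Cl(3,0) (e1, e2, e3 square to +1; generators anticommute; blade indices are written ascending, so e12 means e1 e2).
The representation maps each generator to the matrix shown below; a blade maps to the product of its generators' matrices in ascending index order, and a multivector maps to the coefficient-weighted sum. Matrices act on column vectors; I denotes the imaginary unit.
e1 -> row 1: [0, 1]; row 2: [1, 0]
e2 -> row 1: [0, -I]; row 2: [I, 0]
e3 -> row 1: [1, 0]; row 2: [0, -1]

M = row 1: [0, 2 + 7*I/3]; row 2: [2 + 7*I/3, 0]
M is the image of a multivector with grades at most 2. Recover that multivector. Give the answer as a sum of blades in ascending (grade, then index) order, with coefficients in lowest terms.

Method: 1, rho(e1), rho(e2), rho(e3) form a trace-orthogonal basis of the 2x2 complex matrices (tr(X Y) = 2 if X = Y, else 0), so M = m0*1 + m1*rho(e1) + m2*rho(e2) + m3*rho(e3) with m0 = tr(M)/2 = 0, m1 = tr(M rho(e1))/2 = 2 + 7*I/3, m2 = tr(M rho(e2))/2 = 0, m3 = tr(M rho(e3))/2 = 0.
Multiplying table entries, the bivector images are rho(e12) = I*rho(e3), rho(e13) = -I*rho(e2), rho(e23) = I*rho(e1); with real blade coefficients the real parts of m0..m3 are the coefficients of 1, e1, e2, e3 and the imaginary parts give the bivectors (e23: Im m1, e13: -Im m2, e12: Im m3).
Answer: 2*e1 + 7/3*e23


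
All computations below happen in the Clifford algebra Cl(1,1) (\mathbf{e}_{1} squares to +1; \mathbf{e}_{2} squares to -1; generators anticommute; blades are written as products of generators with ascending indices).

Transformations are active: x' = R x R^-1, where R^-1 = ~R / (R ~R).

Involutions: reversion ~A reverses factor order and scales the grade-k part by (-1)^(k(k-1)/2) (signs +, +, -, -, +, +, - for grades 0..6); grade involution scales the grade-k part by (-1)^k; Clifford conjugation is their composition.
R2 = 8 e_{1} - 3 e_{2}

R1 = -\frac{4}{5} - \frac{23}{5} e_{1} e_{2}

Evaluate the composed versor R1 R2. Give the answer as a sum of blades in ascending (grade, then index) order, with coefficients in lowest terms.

Distribute over the terms of R1 (each basis-blade product reordered to ascending indices, repeated generators contracted through their squares):
(-\frac{4}{5}) R2 = -\frac{32}{5} e_{1} + \frac{12}{5} e_{2}
(-\frac{23}{5} e_{1} e_{2}) R2 = -\frac{69}{5} e_{1} + \frac{184}{5} e_{2}
Summing the partial products and collecting blades:
Answer: -\frac{101}{5} e_{1} + \frac{196}{5} e_{2}


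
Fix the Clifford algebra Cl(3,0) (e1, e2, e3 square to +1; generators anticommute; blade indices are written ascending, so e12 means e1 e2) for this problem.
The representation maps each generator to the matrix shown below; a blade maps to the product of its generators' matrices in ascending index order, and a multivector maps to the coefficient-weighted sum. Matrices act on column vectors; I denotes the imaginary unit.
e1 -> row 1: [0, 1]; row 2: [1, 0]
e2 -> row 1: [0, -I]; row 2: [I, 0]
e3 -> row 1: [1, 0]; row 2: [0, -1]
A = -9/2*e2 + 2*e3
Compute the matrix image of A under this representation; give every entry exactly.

M = (-9/2)*rho(e2) + (2)*rho(e3), summed entrywise:
Answer: row 1: [2, 9*I/2]; row 2: [-9*I/2, -2]


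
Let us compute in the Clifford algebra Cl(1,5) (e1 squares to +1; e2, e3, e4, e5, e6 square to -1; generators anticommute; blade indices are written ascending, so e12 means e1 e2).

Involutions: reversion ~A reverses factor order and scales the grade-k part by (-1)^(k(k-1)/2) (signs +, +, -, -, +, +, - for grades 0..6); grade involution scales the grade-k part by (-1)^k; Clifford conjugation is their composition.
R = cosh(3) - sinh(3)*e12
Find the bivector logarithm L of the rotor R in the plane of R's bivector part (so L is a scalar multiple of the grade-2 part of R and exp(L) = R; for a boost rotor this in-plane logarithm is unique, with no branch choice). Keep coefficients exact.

The scalar part of R is cosh(3), which determines |rapidity| via cosh; the sign lives in the bivector part, and pairing them (bivector part over sinh of the rapidity = the plane) gives the unique in-plane L = rapidity * plane.
Concretely: cosh(rapidity) = cosh(3) gives rapidity = ±3, and since rapidity/sinh(rapidity) is even the sign is immaterial: L = (rapidity/sinh(rapidity)) * <R>_2 = (3/sinh(3)) * <R>_2.
Answer: -3*e12


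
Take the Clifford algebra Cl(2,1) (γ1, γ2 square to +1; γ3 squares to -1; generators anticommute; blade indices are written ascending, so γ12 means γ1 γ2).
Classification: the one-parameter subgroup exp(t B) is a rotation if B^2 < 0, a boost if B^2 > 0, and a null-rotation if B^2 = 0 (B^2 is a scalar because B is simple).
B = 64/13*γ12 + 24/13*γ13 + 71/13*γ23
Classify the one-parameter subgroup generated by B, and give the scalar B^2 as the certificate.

B^2 term by term: the squares give (64/13)^2*(γ12)^2 + (24/13)^2*(γ13)^2 + (71/13)^2*(γ23)^2 = 4096/169*(-1) + 576/169*(+1) + 5041/169*(+1) = 9 (each basis 2-blade squares to minus the product of its generators' squares); cross terms between blades sharing an index anticommute and cancel. So B^2 = 9.
Answer: boost, certificate B^2 = 9. Key observation: B^2 = 9 is a conjugation invariant, so its sign decides the class regardless of the surface form of B.


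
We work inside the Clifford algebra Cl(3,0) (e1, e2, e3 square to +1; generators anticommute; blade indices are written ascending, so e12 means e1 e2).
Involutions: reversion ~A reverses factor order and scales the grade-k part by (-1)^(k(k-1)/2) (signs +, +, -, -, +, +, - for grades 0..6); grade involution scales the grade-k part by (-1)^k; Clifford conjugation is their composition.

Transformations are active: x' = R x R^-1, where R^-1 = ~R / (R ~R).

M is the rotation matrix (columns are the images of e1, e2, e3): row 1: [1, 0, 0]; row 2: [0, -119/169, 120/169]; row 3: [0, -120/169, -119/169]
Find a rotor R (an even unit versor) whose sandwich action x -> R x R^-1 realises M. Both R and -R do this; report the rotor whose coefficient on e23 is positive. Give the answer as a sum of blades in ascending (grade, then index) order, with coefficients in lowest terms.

Method: write R = a + b12*e12 + b13*e13 + b23*e23 with a^2 + b12^2 + b13^2 + b23^2 = 1 (so R^-1 = ~R). Expanding the columns R e_j ~R gives tr M = 4a^2 - 1 and, from the antisymmetric part, M21 - M12 = -4a*b12, M13 - M31 = 4a*b13, M32 - M23 = -4a*b23.
Here tr M = -69/169, so a^2 = (1 + tr M)/4 = 25/169 and a = ±5/13. Taking a = 5/13: M21 - M12 = 0, M13 - M31 = 0, M32 - M23 = -240/169, giving b12 = 0, b13 = 0, b23 = 12/13, i.e. R = 5/13 + 12/13*e23.
Its e23 coefficient is already positive.
Answer: 5/13 + 12/13*e23. Recall the cover is two-to-one: with M of trace -69/169, both preimages act alike, and the stated e23 sign chooses the sheet.


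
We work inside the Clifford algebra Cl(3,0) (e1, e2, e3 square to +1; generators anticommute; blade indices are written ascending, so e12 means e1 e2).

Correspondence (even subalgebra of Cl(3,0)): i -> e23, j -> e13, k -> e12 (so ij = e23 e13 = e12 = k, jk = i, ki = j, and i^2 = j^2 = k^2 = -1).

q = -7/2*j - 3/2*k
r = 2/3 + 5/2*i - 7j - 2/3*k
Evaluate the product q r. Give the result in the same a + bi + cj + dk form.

In blades: q = -3/2*e12 - 7/2*e13, r = 2/3 - 2/3*e12 - 7*e13 + 5/2*e23.
Distribute q over r term by term (generator squares from the signature, products reordered to ascending indices): (-3/2*e12)*r = -1 - e12 - 15/4*e13 - 21/2*e23; (-7/2*e13)*r = -49/2 + 35/4*e12 - 7/3*e13 + 7/3*e23.
Sum: -51/2 + 31/4*e12 - 73/12*e13 - 49/6*e23; translating back through the correspondence:
Answer: -51/2 - 49/6*i - 73/12*j + 31/4*k


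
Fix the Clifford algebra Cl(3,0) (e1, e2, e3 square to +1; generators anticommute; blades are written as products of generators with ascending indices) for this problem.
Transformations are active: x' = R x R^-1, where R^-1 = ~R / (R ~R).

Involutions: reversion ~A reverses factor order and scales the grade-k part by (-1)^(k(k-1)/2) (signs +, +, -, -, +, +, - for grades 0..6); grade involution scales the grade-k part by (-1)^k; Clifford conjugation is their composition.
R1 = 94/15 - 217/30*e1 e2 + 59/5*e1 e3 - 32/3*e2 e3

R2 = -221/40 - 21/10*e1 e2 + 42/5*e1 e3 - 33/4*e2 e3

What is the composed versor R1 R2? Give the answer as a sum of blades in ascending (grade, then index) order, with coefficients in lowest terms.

Distribute over the terms of R1 (each basis-blade product reordered to ascending indices, repeated generators contracted through their squares):
(94/15) R2 = -10387/300 - 329/25*e1 e2 + 1316/25*e1 e3 - 517/10*e2 e3
(-217/30*e1 e2) R2 = -1519/100 + 47957/1200*e1 e2 + 2387/40*e1 e3 + 1519/25*e2 e3
(59/5*e1 e3) R2 = -2478/25 + 1947/20*e1 e2 - 13039/200*e1 e3 - 1239/50*e2 e3
(-32/3*e2 e3) R2 = -88 - 448/5*e1 e2 - 112/5*e1 e3 + 884/15*e2 e3
Summing the partial products and collecting blades:
Answer: -3554/15 + 8293/240*e1 e2 + 618/25*e1 e3 + 3241/75*e2 e3
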